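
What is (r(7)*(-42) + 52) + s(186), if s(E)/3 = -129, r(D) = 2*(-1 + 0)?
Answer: -251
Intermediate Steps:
r(D) = -2 (r(D) = 2*(-1) = -2)
s(E) = -387 (s(E) = 3*(-129) = -387)
(r(7)*(-42) + 52) + s(186) = (-2*(-42) + 52) - 387 = (84 + 52) - 387 = 136 - 387 = -251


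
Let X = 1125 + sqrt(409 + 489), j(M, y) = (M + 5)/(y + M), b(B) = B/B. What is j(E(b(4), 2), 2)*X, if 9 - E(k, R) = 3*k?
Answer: 12375/8 + 11*sqrt(898)/8 ≈ 1588.1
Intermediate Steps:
b(B) = 1
E(k, R) = 9 - 3*k
j(M, y) = (5 + M)/(M + y)
X = 1125 + sqrt(898) ≈ 1155.0
j(E(b(4), 2), 2)*X = ((5 + (9 - 3*1))/((9 - 3*1) + 2))*(1125 + sqrt(898)) = ((5 + (9 - 3))/((9 - 3) + 2))*(1125 + sqrt(898)) = ((5 + 6)/(6 + 2))*(1125 + sqrt(898)) = (11/8)*(1125 + sqrt(898)) = ((1/8)*11)*(1125 + sqrt(898)) = 11*(1125 + sqrt(898))/8 = 12375/8 + 11*sqrt(898)/8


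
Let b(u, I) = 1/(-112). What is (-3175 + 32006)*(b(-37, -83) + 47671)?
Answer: 153933062481/112 ≈ 1.3744e+9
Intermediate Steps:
b(u, I) = -1/112
(-3175 + 32006)*(b(-37, -83) + 47671) = (-3175 + 32006)*(-1/112 + 47671) = 28831*(5339151/112) = 153933062481/112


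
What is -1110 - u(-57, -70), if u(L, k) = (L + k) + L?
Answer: -926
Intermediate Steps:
u(L, k) = k + 2*L
-1110 - u(-57, -70) = -1110 - (-70 + 2*(-57)) = -1110 - (-70 - 114) = -1110 - 1*(-184) = -1110 + 184 = -926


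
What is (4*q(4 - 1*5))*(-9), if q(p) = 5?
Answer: -180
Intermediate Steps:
(4*q(4 - 1*5))*(-9) = (4*5)*(-9) = 20*(-9) = -180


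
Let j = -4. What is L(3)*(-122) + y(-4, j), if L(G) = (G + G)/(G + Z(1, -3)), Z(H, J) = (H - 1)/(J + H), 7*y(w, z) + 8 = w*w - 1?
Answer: -243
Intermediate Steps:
y(w, z) = -9/7 + w²/7 (y(w, z) = -8/7 + (w*w - 1)/7 = -8/7 + (w² - 1)/7 = -8/7 + (-1 + w²)/7 = -8/7 + (-⅐ + w²/7) = -9/7 + w²/7)
Z(H, J) = (-1 + H)/(H + J)
L(G) = 2 (L(G) = (G + G)/(G + (-1 + 1)/(1 - 3)) = (2*G)/(G + 0/(-2)) = (2*G)/(G - ½*0) = (2*G)/(G + 0) = (2*G)/G = 2)
L(3)*(-122) + y(-4, j) = 2*(-122) + (-9/7 + (⅐)*(-4)²) = -244 + (-9/7 + (⅐)*16) = -244 + (-9/7 + 16/7) = -244 + 1 = -243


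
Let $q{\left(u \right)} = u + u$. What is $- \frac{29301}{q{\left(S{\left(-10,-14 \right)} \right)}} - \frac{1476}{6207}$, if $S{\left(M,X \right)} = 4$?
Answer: $- \frac{60627705}{16552} \approx -3662.9$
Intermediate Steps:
$q{\left(u \right)} = 2 u$
$- \frac{29301}{q{\left(S{\left(-10,-14 \right)} \right)}} - \frac{1476}{6207} = - \frac{29301}{2 \cdot 4} - \frac{1476}{6207} = - \frac{29301}{8} - \frac{492}{2069} = - \frac{60627705}{16552}$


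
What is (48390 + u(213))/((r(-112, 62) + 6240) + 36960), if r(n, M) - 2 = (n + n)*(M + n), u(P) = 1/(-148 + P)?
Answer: 3145351/3536130 ≈ 0.88949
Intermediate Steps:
r(n, M) = 2 + 2*n*(M + n) (r(n, M) = 2 + (n + n)*(M + n) = 2 + (2*n)*(M + n) = 2 + 2*n*(M + n))
(48390 + u(213))/((r(-112, 62) + 6240) + 36960) = (48390 + 1/(-148 + 213))/(((2 + 2*(-112)**2 + 2*62*(-112)) + 6240) + 36960) = (48390 + 1/65)/(((2 + 2*12544 - 13888) + 6240) + 36960) = (48390 + 1/65)/(((2 + 25088 - 13888) + 6240) + 36960) = 3145351/(65*((11202 + 6240) + 36960)) = 3145351/(65*(17442 + 36960)) = (3145351/65)/54402 = (3145351/65)*(1/54402) = 3145351/3536130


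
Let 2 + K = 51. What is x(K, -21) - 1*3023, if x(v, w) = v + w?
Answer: -2995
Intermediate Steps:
K = 49 (K = -2 + 51 = 49)
x(K, -21) - 1*3023 = (49 - 21) - 1*3023 = 28 - 3023 = -2995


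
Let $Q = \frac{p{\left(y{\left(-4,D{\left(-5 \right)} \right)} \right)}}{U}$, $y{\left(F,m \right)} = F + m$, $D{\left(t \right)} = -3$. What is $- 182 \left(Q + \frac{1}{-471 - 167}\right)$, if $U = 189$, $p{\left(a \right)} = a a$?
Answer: $- \frac{403949}{8613} \approx -46.9$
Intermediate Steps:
$p{\left(a \right)} = a^{2}$
$Q = \frac{7}{27}$ ($Q = \frac{\left(-4 - 3\right)^{2}}{189} = \left(-7\right)^{2} \cdot \frac{1}{189} = 49 \cdot \frac{1}{189} = \frac{7}{27} \approx 0.25926$)
$- 182 \left(Q + \frac{1}{-471 - 167}\right) = - 182 \left(\frac{7}{27} + \frac{1}{-471 - 167}\right) = - 182 \left(\frac{7}{27} + \frac{1}{-638}\right) = - 182 \left(\frac{7}{27} - \frac{1}{638}\right) = \left(-182\right) \frac{4439}{17226} = - \frac{403949}{8613}$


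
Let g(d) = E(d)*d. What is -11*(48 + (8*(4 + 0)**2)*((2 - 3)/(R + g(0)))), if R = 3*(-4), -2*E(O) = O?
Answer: -1936/3 ≈ -645.33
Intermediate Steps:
E(O) = -O/2
R = -12
g(d) = -d**2/2 (g(d) = (-d/2)*d = -d**2/2)
-11*(48 + (8*(4 + 0)**2)*((2 - 3)/(R + g(0)))) = -11*(48 + (8*(4 + 0)**2)*((2 - 3)/(-12 - 1/2*0**2))) = -11*(48 + (8*4**2)*(-1/(-12 - 1/2*0))) = -11*(48 + (8*16)*(-1/(-12 + 0))) = -11*(48 + 128*(-1/(-12))) = -11*(48 + 128*(-1*(-1/12))) = -11*(48 + 128*(1/12)) = -11*(48 + 32/3) = -11*176/3 = -1936/3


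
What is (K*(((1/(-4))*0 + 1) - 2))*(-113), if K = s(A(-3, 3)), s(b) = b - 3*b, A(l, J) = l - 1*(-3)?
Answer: 0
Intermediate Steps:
A(l, J) = 3 + l (A(l, J) = l + 3 = 3 + l)
s(b) = -2*b
K = 0 (K = -2*(3 - 3) = -2*0 = 0)
(K*(((1/(-4))*0 + 1) - 2))*(-113) = (0*(((1/(-4))*0 + 1) - 2))*(-113) = (0*(((1*(-¼))*0 + 1) - 2))*(-113) = (0*((-¼*0 + 1) - 2))*(-113) = (0*((0 + 1) - 2))*(-113) = (0*(1 - 2))*(-113) = (0*(-1))*(-113) = 0*(-113) = 0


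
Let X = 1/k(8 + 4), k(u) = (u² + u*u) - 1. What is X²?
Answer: 1/82369 ≈ 1.2140e-5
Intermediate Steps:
k(u) = -1 + 2*u² (k(u) = (u² + u²) - 1 = 2*u² - 1 = -1 + 2*u²)
X = 1/287 (X = 1/(-1 + 2*(8 + 4)²) = 1/(-1 + 2*12²) = 1/(-1 + 2*144) = 1/(-1 + 288) = 1/287 ≈ 0.0034843)
X² = (1/287)² = 1/82369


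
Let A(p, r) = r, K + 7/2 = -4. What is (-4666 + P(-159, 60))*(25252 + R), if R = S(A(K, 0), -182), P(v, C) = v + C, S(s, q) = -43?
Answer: -120120885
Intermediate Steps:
K = -15/2 (K = -7/2 - 4 = -15/2 ≈ -7.5000)
P(v, C) = C + v
R = -43
(-4666 + P(-159, 60))*(25252 + R) = (-4666 + (60 - 159))*(25252 - 43) = (-4666 - 99)*25209 = -4765*25209 = -120120885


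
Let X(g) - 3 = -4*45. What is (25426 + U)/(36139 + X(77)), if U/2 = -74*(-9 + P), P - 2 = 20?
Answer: 11751/17981 ≈ 0.65352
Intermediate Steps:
P = 22 (P = 2 + 20 = 22)
U = -1924 (U = 2*(-74*(-9 + 22)) = 2*(-74*13) = 2*(-962) = -1924)
X(g) = -177 (X(g) = 3 - 4*45 = 3 - 180 = -177)
(25426 + U)/(36139 + X(77)) = (25426 - 1924)/(36139 - 177) = 23502/35962 = 23502*(1/35962) = 11751/17981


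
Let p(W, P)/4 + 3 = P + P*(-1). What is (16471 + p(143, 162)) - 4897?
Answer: 11562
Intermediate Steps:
p(W, P) = -12 (p(W, P) = -12 + 4*(P + P*(-1)) = -12 + 4*(P - P) = -12 + 4*0 = -12 + 0 = -12)
(16471 + p(143, 162)) - 4897 = (16471 - 12) - 4897 = 16459 - 4897 = 11562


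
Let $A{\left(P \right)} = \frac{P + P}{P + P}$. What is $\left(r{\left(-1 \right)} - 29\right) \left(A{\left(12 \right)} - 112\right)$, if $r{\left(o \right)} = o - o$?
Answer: $3219$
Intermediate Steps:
$A{\left(P \right)} = 1$ ($A{\left(P \right)} = \frac{2 P}{2 P} = 2 P \frac{1}{2 P} = 1$)
$r{\left(o \right)} = 0$
$\left(r{\left(-1 \right)} - 29\right) \left(A{\left(12 \right)} - 112\right) = \left(0 - 29\right) \left(1 - 112\right) = \left(-29\right) \left(-111\right) = 3219$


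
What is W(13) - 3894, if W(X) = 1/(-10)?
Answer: -38941/10 ≈ -3894.1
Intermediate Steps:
W(X) = -⅒
W(13) - 3894 = -⅒ - 3894 = -38941/10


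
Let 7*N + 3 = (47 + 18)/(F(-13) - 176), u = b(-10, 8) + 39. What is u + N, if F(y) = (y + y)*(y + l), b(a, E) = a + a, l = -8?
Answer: 9633/518 ≈ 18.597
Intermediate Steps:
b(a, E) = 2*a
F(y) = 2*y*(-8 + y) (F(y) = (y + y)*(y - 8) = (2*y)*(-8 + y) = 2*y*(-8 + y))
u = 19 (u = 2*(-10) + 39 = -20 + 39 = 19)
N = -209/518 (N = -3/7 + ((47 + 18)/(2*(-13)*(-8 - 13) - 176))/7 = -3/7 + (65/(2*(-13)*(-21) - 176))/7 = -3/7 + (65/(546 - 176))/7 = -3/7 + (65/370)/7 = -3/7 + (65*(1/370))/7 = -3/7 + (⅐)*(13/74) = -3/7 + 13/518 = -209/518 ≈ -0.40347)
u + N = 19 - 209/518 = 9633/518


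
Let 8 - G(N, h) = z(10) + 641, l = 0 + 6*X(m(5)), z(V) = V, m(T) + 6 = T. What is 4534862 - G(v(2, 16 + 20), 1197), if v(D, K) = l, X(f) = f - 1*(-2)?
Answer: 4535505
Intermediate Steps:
m(T) = -6 + T
X(f) = 2 + f (X(f) = f + 2 = 2 + f)
l = 6 (l = 0 + 6*(2 + (-6 + 5)) = 0 + 6*(2 - 1) = 0 + 6*1 = 0 + 6 = 6)
v(D, K) = 6
G(N, h) = -643 (G(N, h) = 8 - (10 + 641) = 8 - 1*651 = 8 - 651 = -643)
4534862 - G(v(2, 16 + 20), 1197) = 4534862 - 1*(-643) = 4534862 + 643 = 4535505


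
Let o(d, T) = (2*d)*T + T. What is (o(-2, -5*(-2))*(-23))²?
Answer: 476100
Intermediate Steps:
o(d, T) = T + 2*T*d (o(d, T) = 2*T*d + T = T + 2*T*d)
(o(-2, -5*(-2))*(-23))² = (((-5*(-2))*(1 + 2*(-2)))*(-23))² = ((10*(1 - 4))*(-23))² = ((10*(-3))*(-23))² = (-30*(-23))² = 690² = 476100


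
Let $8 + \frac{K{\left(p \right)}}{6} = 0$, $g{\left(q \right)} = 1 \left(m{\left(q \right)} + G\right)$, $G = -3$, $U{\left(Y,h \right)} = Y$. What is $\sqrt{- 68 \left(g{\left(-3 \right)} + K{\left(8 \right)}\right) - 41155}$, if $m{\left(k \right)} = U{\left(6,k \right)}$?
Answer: $i \sqrt{38095} \approx 195.18 i$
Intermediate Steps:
$m{\left(k \right)} = 6$
$g{\left(q \right)} = 3$ ($g{\left(q \right)} = 1 \left(6 - 3\right) = 1 \cdot 3 = 3$)
$K{\left(p \right)} = -48$ ($K{\left(p \right)} = -48 + 6 \cdot 0 = -48 + 0 = -48$)
$\sqrt{- 68 \left(g{\left(-3 \right)} + K{\left(8 \right)}\right) - 41155} = \sqrt{- 68 \left(3 - 48\right) - 41155} = \sqrt{\left(-68\right) \left(-45\right) - 41155} = \sqrt{3060 - 41155} = \sqrt{-38095} = i \sqrt{38095}$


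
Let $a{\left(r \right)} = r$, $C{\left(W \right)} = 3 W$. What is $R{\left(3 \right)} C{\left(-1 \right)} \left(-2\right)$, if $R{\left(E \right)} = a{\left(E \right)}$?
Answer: $18$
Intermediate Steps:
$R{\left(E \right)} = E$
$R{\left(3 \right)} C{\left(-1 \right)} \left(-2\right) = 3 \cdot 3 \left(-1\right) \left(-2\right) = 3 \left(-3\right) \left(-2\right) = \left(-9\right) \left(-2\right) = 18$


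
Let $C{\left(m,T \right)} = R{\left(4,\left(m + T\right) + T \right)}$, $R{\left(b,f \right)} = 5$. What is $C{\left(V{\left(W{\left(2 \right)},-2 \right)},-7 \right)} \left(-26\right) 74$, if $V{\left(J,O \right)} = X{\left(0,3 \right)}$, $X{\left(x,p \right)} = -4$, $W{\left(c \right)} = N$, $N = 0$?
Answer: $-9620$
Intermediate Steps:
$W{\left(c \right)} = 0$
$V{\left(J,O \right)} = -4$
$C{\left(m,T \right)} = 5$
$C{\left(V{\left(W{\left(2 \right)},-2 \right)},-7 \right)} \left(-26\right) 74 = 5 \left(-26\right) 74 = \left(-130\right) 74 = -9620$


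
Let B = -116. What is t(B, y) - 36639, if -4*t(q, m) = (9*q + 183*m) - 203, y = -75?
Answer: -32896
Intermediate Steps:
t(q, m) = 203/4 - 183*m/4 - 9*q/4 (t(q, m) = -((9*q + 183*m) - 203)/4 = -(-203 + 9*q + 183*m)/4 = 203/4 - 183*m/4 - 9*q/4)
t(B, y) - 36639 = (203/4 - 183/4*(-75) - 9/4*(-116)) - 36639 = (203/4 + 13725/4 + 261) - 36639 = 3743 - 36639 = -32896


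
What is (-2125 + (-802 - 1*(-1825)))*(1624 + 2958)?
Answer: -5049364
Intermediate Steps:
(-2125 + (-802 - 1*(-1825)))*(1624 + 2958) = (-2125 + (-802 + 1825))*4582 = (-2125 + 1023)*4582 = -1102*4582 = -5049364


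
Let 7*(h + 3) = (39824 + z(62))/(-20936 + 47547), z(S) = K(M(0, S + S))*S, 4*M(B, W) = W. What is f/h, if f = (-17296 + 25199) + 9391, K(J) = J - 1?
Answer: -3221474438/517147 ≈ -6229.3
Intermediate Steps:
M(B, W) = W/4
K(J) = -1 + J
f = 17294 (f = 7903 + 9391 = 17294)
z(S) = S*(-1 + S/2) (z(S) = (-1 + (S + S)/4)*S = (-1 + (2*S)/4)*S = (-1 + S/2)*S = S*(-1 + S/2))
h = -517147/186277 (h = -3 + ((39824 + (½)*62*(-2 + 62))/(-20936 + 47547))/7 = -3 + ((39824 + (½)*62*60)/26611)/7 = -3 + ((39824 + 1860)*(1/26611))/7 = -3 + (41684*(1/26611))/7 = -3 + (⅐)*(41684/26611) = -3 + 41684/186277 = -517147/186277 ≈ -2.7762)
f/h = 17294/(-517147/186277) = 17294*(-186277/517147) = -3221474438/517147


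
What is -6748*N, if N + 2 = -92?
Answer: 634312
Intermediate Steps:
N = -94 (N = -2 - 92 = -94)
-6748*N = -6748*(-94) = 634312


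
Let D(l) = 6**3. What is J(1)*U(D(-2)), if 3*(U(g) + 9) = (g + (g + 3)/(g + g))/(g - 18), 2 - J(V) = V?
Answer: -738647/85536 ≈ -8.6355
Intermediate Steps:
J(V) = 2 - V
D(l) = 216
U(g) = -9 + (g + (3 + g)/(2*g))/(3*(-18 + g)) (U(g) = -9 + ((g + (g + 3)/(g + g))/(g - 18))/3 = -9 + ((g + (3 + g)/((2*g)))/(-18 + g))/3 = -9 + ((g + (3 + g)*(1/(2*g)))/(-18 + g))/3 = -9 + ((g + (3 + g)/(2*g))/(-18 + g))/3 = -9 + (g + (3 + g)/(2*g))/(3*(-18 + g)))
J(1)*U(D(-2)) = (2 - 1*1)*((1/6)*(3 - 52*216**2 + 973*216)/(216*(-18 + 216))) = (2 - 1)*((1/6)*(1/216)*(3 - 52*46656 + 210168)/198) = 1*((1/6)*(1/216)*(1/198)*(3 - 2426112 + 210168)) = 1*((1/6)*(1/216)*(1/198)*(-2215941)) = 1*(-738647/85536) = -738647/85536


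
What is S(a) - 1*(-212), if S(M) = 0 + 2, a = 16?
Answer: 214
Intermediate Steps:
S(M) = 2
S(a) - 1*(-212) = 2 - 1*(-212) = 2 + 212 = 214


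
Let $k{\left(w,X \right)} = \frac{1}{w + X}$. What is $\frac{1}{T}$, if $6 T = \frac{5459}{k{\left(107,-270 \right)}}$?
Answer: $- \frac{6}{889817} \approx -6.743 \cdot 10^{-6}$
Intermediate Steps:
$k{\left(w,X \right)} = \frac{1}{X + w}$
$T = - \frac{889817}{6}$ ($T = \frac{5459 \frac{1}{\frac{1}{-270 + 107}}}{6} = \frac{5459 \frac{1}{\frac{1}{-163}}}{6} = \frac{5459 \frac{1}{- \frac{1}{163}}}{6} = \frac{5459 \left(-163\right)}{6} = \frac{1}{6} \left(-889817\right) = - \frac{889817}{6} \approx -1.483 \cdot 10^{5}$)
$\frac{1}{T} = \frac{1}{- \frac{889817}{6}} = - \frac{6}{889817}$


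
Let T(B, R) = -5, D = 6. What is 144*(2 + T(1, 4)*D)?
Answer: -4032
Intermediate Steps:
144*(2 + T(1, 4)*D) = 144*(2 - 5*6) = 144*(2 - 30) = 144*(-28) = -4032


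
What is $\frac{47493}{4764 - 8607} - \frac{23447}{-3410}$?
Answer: $- \frac{7982701}{1456070} \approx -5.4824$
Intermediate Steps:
$\frac{47493}{4764 - 8607} - \frac{23447}{-3410} = \frac{47493}{4764 - 8607} - - \frac{23447}{3410} = \frac{47493}{-3843} + \frac{23447}{3410} = 47493 \left(- \frac{1}{3843}\right) + \frac{23447}{3410} = - \frac{5277}{427} + \frac{23447}{3410} = - \frac{7982701}{1456070}$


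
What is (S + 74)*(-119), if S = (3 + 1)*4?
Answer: -10710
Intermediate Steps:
S = 16 (S = 4*4 = 16)
(S + 74)*(-119) = (16 + 74)*(-119) = 90*(-119) = -10710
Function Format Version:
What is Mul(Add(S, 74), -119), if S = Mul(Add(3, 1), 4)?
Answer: -10710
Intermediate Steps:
S = 16 (S = Mul(4, 4) = 16)
Mul(Add(S, 74), -119) = Mul(Add(16, 74), -119) = Mul(90, -119) = -10710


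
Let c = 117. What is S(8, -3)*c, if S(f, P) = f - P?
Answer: 1287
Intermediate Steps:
S(8, -3)*c = (8 - 1*(-3))*117 = (8 + 3)*117 = 11*117 = 1287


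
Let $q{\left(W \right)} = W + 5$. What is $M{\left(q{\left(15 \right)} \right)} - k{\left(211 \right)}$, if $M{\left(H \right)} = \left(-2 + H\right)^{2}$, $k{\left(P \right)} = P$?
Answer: $113$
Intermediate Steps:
$q{\left(W \right)} = 5 + W$
$M{\left(q{\left(15 \right)} \right)} - k{\left(211 \right)} = \left(-2 + \left(5 + 15\right)\right)^{2} - 211 = \left(-2 + 20\right)^{2} - 211 = 18^{2} - 211 = 324 - 211 = 113$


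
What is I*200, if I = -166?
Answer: -33200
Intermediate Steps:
I*200 = -166*200 = -33200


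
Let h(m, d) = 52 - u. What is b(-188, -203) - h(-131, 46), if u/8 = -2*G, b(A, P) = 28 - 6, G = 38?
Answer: -638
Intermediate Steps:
b(A, P) = 22
u = -608 (u = 8*(-2*38) = 8*(-76) = -608)
h(m, d) = 660 (h(m, d) = 52 - 1*(-608) = 52 + 608 = 660)
b(-188, -203) - h(-131, 46) = 22 - 1*660 = 22 - 660 = -638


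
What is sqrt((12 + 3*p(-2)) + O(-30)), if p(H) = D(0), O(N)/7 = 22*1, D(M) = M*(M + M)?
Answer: sqrt(166) ≈ 12.884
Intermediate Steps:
D(M) = 2*M**2 (D(M) = M*(2*M) = 2*M**2)
O(N) = 154 (O(N) = 7*(22*1) = 7*22 = 154)
p(H) = 0 (p(H) = 2*0**2 = 2*0 = 0)
sqrt((12 + 3*p(-2)) + O(-30)) = sqrt((12 + 3*0) + 154) = sqrt((12 + 0) + 154) = sqrt(12 + 154) = sqrt(166)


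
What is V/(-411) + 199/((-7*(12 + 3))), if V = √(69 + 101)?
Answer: -199/105 - √170/411 ≈ -1.9270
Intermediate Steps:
V = √170 ≈ 13.038
V/(-411) + 199/((-7*(12 + 3))) = √170/(-411) + 199/((-7*(12 + 3))) = √170*(-1/411) + 199/((-7*15)) = -√170/411 + 199/(-105) = -√170/411 + 199*(-1/105) = -√170/411 - 199/105 = -199/105 - √170/411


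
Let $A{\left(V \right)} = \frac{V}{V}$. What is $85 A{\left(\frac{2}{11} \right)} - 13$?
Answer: $72$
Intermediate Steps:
$A{\left(V \right)} = 1$
$85 A{\left(\frac{2}{11} \right)} - 13 = 85 \cdot 1 - 13 = 85 - 13 = 72$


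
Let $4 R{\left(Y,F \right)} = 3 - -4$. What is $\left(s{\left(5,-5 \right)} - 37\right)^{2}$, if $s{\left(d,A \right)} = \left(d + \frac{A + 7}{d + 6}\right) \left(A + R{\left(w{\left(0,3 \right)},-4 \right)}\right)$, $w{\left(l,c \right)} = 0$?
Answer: $\frac{5612161}{1936} \approx 2898.8$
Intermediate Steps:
$R{\left(Y,F \right)} = \frac{7}{4}$ ($R{\left(Y,F \right)} = \frac{3 - -4}{4} = \frac{3 + 4}{4} = \frac{1}{4} \cdot 7 = \frac{7}{4}$)
$s{\left(d,A \right)} = \left(\frac{7}{4} + A\right) \left(d + \frac{7 + A}{6 + d}\right)$ ($s{\left(d,A \right)} = \left(d + \frac{A + 7}{d + 6}\right) \left(A + \frac{7}{4}\right) = \left(d + \frac{7 + A}{6 + d}\right) \left(\frac{7}{4} + A\right) = \left(\frac{7}{4} + A\right) \left(d + \frac{7 + A}{6 + d}\right)$)
$\left(s{\left(5,-5 \right)} - 37\right)^{2} = \left(\frac{49 + 4 \left(-5\right)^{2} + 7 \cdot 5^{2} + 35 \left(-5\right) + 42 \cdot 5 + 4 \left(-5\right) 5^{2} + 24 \left(-5\right) 5}{4 \left(6 + 5\right)} - 37\right)^{2} = \left(\frac{49 + 4 \cdot 25 + 7 \cdot 25 - 175 + 210 + 4 \left(-5\right) 25 - 600}{4 \cdot 11} - 37\right)^{2} = \left(\frac{1}{4} \cdot \frac{1}{11} \left(49 + 100 + 175 - 175 + 210 - 500 - 600\right) - 37\right)^{2} = \left(\frac{1}{4} \cdot \frac{1}{11} \left(-741\right) - 37\right)^{2} = \left(- \frac{741}{44} - 37\right)^{2} = \left(- \frac{2369}{44}\right)^{2} = \frac{5612161}{1936}$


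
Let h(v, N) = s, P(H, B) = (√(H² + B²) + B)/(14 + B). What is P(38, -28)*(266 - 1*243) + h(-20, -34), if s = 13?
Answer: 59 - 23*√557/7 ≈ -18.546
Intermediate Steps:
P(H, B) = (B + √(B² + H²))/(14 + B) (P(H, B) = (√(B² + H²) + B)/(14 + B) = (B + √(B² + H²))/(14 + B))
h(v, N) = 13
P(38, -28)*(266 - 1*243) + h(-20, -34) = ((-28 + √((-28)² + 38²))/(14 - 28))*(266 - 1*243) + 13 = ((-28 + √(784 + 1444))/(-14))*(266 - 243) + 13 = -(-28 + √2228)/14*23 + 13 = -(-28 + 2*√557)/14*23 + 13 = (2 - √557/7)*23 + 13 = (46 - 23*√557/7) + 13 = 59 - 23*√557/7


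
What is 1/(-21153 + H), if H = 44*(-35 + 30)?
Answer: -1/21373 ≈ -4.6788e-5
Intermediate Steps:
H = -220 (H = 44*(-5) = -220)
1/(-21153 + H) = 1/(-21153 - 220) = 1/(-21373) = -1/21373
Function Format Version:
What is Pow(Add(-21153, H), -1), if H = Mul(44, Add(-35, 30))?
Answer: Rational(-1, 21373) ≈ -4.6788e-5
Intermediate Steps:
H = -220 (H = Mul(44, -5) = -220)
Pow(Add(-21153, H), -1) = Pow(Add(-21153, -220), -1) = Pow(-21373, -1) = Rational(-1, 21373)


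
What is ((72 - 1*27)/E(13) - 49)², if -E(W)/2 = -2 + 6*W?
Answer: 56145049/23104 ≈ 2430.1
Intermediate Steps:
E(W) = 4 - 12*W (E(W) = -2*(-2 + 6*W) = 4 - 12*W)
((72 - 1*27)/E(13) - 49)² = ((72 - 1*27)/(4 - 12*13) - 49)² = ((72 - 27)/(4 - 156) - 49)² = (45/(-152) - 49)² = (45*(-1/152) - 49)² = (-45/152 - 49)² = (-7493/152)² = 56145049/23104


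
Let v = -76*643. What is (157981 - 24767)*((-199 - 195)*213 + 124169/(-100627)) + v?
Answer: -1124989589277518/100627 ≈ -1.1180e+10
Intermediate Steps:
v = -48868
(157981 - 24767)*((-199 - 195)*213 + 124169/(-100627)) + v = (157981 - 24767)*((-199 - 195)*213 + 124169/(-100627)) - 48868 = 133214*(-394*213 + 124169*(-1/100627)) - 48868 = 133214*(-83922 - 124169/100627) - 48868 = 133214*(-8444943263/100627) - 48868 = -1124984671837282/100627 - 48868 = -1124989589277518/100627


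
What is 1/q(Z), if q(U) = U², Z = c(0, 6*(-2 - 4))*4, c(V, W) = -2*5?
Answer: 1/1600 ≈ 0.00062500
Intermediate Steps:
c(V, W) = -10
Z = -40 (Z = -10*4 = -40)
1/q(Z) = 1/((-40)²) = 1/1600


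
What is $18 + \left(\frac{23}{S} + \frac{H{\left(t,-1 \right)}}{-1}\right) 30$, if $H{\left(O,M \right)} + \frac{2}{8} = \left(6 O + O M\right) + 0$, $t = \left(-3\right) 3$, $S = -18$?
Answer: $\frac{8023}{6} \approx 1337.2$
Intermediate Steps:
$t = -9$
$H{\left(O,M \right)} = - \frac{1}{4} + 6 O + M O$ ($H{\left(O,M \right)} = - \frac{1}{4} + \left(\left(6 O + O M\right) + 0\right) = - \frac{1}{4} + \left(\left(6 O + M O\right) + 0\right) = - \frac{1}{4} + \left(6 O + M O\right) = - \frac{1}{4} + 6 O + M O$)
$18 + \left(\frac{23}{S} + \frac{H{\left(t,-1 \right)}}{-1}\right) 30 = 18 + \left(\frac{23}{-18} + \frac{- \frac{1}{4} + 6 \left(-9\right) - -9}{-1}\right) 30 = 18 + \left(23 \left(- \frac{1}{18}\right) + \left(- \frac{1}{4} - 54 + 9\right) \left(-1\right)\right) 30 = 18 + \left(- \frac{23}{18} - - \frac{181}{4}\right) 30 = 18 + \left(- \frac{23}{18} + \frac{181}{4}\right) 30 = 18 + \frac{1583}{36} \cdot 30 = 18 + \frac{7915}{6} = \frac{8023}{6}$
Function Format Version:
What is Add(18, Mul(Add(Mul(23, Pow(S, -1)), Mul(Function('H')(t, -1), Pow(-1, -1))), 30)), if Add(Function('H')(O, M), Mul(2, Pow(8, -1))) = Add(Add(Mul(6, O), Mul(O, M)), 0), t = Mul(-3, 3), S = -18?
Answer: Rational(8023, 6) ≈ 1337.2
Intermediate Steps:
t = -9
Function('H')(O, M) = Add(Rational(-1, 4), Mul(6, O), Mul(M, O)) (Function('H')(O, M) = Add(Rational(-1, 4), Add(Add(Mul(6, O), Mul(O, M)), 0)) = Add(Rational(-1, 4), Add(Add(Mul(6, O), Mul(M, O)), 0)) = Add(Rational(-1, 4), Add(Mul(6, O), Mul(M, O))) = Add(Rational(-1, 4), Mul(6, O), Mul(M, O)))
Add(18, Mul(Add(Mul(23, Pow(S, -1)), Mul(Function('H')(t, -1), Pow(-1, -1))), 30)) = Add(18, Mul(Add(Mul(23, Pow(-18, -1)), Mul(Add(Rational(-1, 4), Mul(6, -9), Mul(-1, -9)), Pow(-1, -1))), 30)) = Add(18, Mul(Add(Mul(23, Rational(-1, 18)), Mul(Add(Rational(-1, 4), -54, 9), -1)), 30)) = Add(18, Mul(Add(Rational(-23, 18), Mul(Rational(-181, 4), -1)), 30)) = Add(18, Mul(Add(Rational(-23, 18), Rational(181, 4)), 30)) = Add(18, Mul(Rational(1583, 36), 30)) = Add(18, Rational(7915, 6)) = Rational(8023, 6)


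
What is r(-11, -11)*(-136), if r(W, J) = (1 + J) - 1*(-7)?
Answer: 408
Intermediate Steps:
r(W, J) = 8 + J (r(W, J) = (1 + J) + 7 = 8 + J)
r(-11, -11)*(-136) = (8 - 11)*(-136) = -3*(-136) = 408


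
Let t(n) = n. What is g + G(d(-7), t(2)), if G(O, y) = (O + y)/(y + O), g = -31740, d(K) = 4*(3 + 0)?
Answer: -31739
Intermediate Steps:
d(K) = 12 (d(K) = 4*3 = 12)
G(O, y) = 1 (G(O, y) = (O + y)/(O + y) = 1)
g + G(d(-7), t(2)) = -31740 + 1 = -31739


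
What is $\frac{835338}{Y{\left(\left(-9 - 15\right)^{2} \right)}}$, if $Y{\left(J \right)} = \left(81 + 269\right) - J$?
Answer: $- \frac{417669}{113} \approx -3696.2$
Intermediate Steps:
$Y{\left(J \right)} = 350 - J$
$\frac{835338}{Y{\left(\left(-9 - 15\right)^{2} \right)}} = \frac{835338}{350 - \left(-9 - 15\right)^{2}} = \frac{835338}{350 - \left(-24\right)^{2}} = \frac{835338}{350 - 576} = \frac{835338}{-226} = 835338 \left(- \frac{1}{226}\right) = - \frac{417669}{113}$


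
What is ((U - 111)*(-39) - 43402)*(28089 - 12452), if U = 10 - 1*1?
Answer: -616473088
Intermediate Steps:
U = 9 (U = 10 - 1 = 9)
((U - 111)*(-39) - 43402)*(28089 - 12452) = ((9 - 111)*(-39) - 43402)*(28089 - 12452) = (-102*(-39) - 43402)*15637 = (3978 - 43402)*15637 = -39424*15637 = -616473088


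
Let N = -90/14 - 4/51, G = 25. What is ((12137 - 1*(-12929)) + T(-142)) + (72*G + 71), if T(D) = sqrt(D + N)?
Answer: 26937 + I*sqrt(18927069)/357 ≈ 26937.0 + 12.186*I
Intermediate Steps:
N = -2323/357 (N = -90*1/14 - 4*1/51 = -45/7 - 4/51 = -2323/357 ≈ -6.5070)
T(D) = sqrt(-2323/357 + D) (T(D) = sqrt(D - 2323/357) = sqrt(-2323/357 + D))
((12137 - 1*(-12929)) + T(-142)) + (72*G + 71) = ((12137 - 1*(-12929)) + sqrt(-829311 + 127449*(-142))/357) + (72*25 + 71) = ((12137 + 12929) + sqrt(-829311 - 18097758)/357) + (1800 + 71) = (25066 + sqrt(-18927069)/357) + 1871 = (25066 + (I*sqrt(18927069))/357) + 1871 = (25066 + I*sqrt(18927069)/357) + 1871 = 26937 + I*sqrt(18927069)/357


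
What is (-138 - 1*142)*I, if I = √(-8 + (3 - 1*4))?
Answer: -840*I ≈ -840.0*I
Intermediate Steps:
I = 3*I (I = √(-8 + (3 - 4)) = √(-8 - 1) = √(-9) = 3*I ≈ 3.0*I)
(-138 - 1*142)*I = (-138 - 1*142)*(3*I) = (-138 - 142)*(3*I) = -840*I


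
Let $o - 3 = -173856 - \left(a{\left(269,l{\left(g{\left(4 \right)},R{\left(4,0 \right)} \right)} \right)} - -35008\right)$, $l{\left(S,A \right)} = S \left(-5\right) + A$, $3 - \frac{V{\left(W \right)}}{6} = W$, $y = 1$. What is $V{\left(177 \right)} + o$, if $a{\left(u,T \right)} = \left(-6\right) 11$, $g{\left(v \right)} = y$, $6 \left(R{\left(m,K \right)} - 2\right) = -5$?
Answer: $-209839$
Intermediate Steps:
$R{\left(m,K \right)} = \frac{7}{6}$ ($R{\left(m,K \right)} = 2 + \frac{1}{6} \left(-5\right) = 2 - \frac{5}{6} = \frac{7}{6}$)
$g{\left(v \right)} = 1$
$V{\left(W \right)} = 18 - 6 W$
$l{\left(S,A \right)} = A - 5 S$ ($l{\left(S,A \right)} = - 5 S + A = A - 5 S$)
$a{\left(u,T \right)} = -66$
$o = -208795$ ($o = 3 - \left(173790 + 35008\right) = 3 - 208798 = -208795$)
$V{\left(177 \right)} + o = \left(18 - 1062\right) - 208795 = -1044 - 208795 = -209839$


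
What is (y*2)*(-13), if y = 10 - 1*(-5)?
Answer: -390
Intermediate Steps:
y = 15 (y = 10 + 5 = 15)
(y*2)*(-13) = (15*2)*(-13) = 30*(-13) = -390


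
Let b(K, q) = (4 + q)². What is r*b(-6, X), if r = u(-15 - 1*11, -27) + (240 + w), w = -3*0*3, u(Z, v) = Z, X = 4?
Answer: 13696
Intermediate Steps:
w = 0 (w = 0*3 = 0)
r = 214 (r = (-15 - 1*11) + (240 + 0) = (-15 - 11) + 240 = -26 + 240 = 214)
r*b(-6, X) = 214*(4 + 4)² = 214*8² = 214*64 = 13696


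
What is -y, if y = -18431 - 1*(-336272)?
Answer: -317841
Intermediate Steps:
y = 317841 (y = -18431 + 336272 = 317841)
-y = -1*317841 = -317841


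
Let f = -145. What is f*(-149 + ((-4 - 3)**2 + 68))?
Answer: 4640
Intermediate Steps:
f*(-149 + ((-4 - 3)**2 + 68)) = -145*(-149 + ((-4 - 3)**2 + 68)) = -145*(-149 + ((-7)**2 + 68)) = -145*(-149 + (49 + 68)) = -145*(-149 + 117) = -145*(-32) = 4640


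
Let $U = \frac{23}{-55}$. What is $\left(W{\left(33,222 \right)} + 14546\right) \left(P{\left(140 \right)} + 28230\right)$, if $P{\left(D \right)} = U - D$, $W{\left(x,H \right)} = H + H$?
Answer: $\frac{4631691146}{11} \approx 4.2106 \cdot 10^{8}$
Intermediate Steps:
$W{\left(x,H \right)} = 2 H$
$U = - \frac{23}{55}$ ($U = 23 \left(- \frac{1}{55}\right) = - \frac{23}{55} \approx -0.41818$)
$P{\left(D \right)} = - \frac{23}{55} - D$
$\left(W{\left(33,222 \right)} + 14546\right) \left(P{\left(140 \right)} + 28230\right) = \left(2 \cdot 222 + 14546\right) \left(\left(- \frac{23}{55} - 140\right) + 28230\right) = \left(444 + 14546\right) \left(\left(- \frac{23}{55} - 140\right) + 28230\right) = 14990 \left(- \frac{7723}{55} + 28230\right) = 14990 \cdot \frac{1544927}{55} = \frac{4631691146}{11}$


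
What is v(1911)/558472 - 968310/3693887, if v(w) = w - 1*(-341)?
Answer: -133113847199/515733115166 ≈ -0.25811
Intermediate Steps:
v(w) = 341 + w (v(w) = w + 341 = 341 + w)
v(1911)/558472 - 968310/3693887 = (341 + 1911)/558472 - 968310/3693887 = 2252*(1/558472) - 968310*1/3693887 = 563/139618 - 968310/3693887 = -133113847199/515733115166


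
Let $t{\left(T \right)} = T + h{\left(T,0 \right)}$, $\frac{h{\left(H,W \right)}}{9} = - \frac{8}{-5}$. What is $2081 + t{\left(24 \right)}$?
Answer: $\frac{10597}{5} \approx 2119.4$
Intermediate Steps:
$h{\left(H,W \right)} = \frac{72}{5}$ ($h{\left(H,W \right)} = 9 \left(- \frac{8}{-5}\right) = 9 \left(\left(-8\right) \left(- \frac{1}{5}\right)\right) = 9 \cdot \frac{8}{5} = \frac{72}{5}$)
$t{\left(T \right)} = \frac{72}{5} + T$ ($t{\left(T \right)} = T + \frac{72}{5} = \frac{72}{5} + T$)
$2081 + t{\left(24 \right)} = 2081 + \left(\frac{72}{5} + 24\right) = 2081 + \frac{192}{5} = \frac{10597}{5}$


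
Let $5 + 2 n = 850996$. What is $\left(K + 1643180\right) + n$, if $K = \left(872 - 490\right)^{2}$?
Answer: $\frac{4429199}{2} \approx 2.2146 \cdot 10^{6}$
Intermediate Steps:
$n = \frac{850991}{2}$ ($n = - \frac{5}{2} + \frac{1}{2} \cdot 850996 = - \frac{5}{2} + 425498 = \frac{850991}{2} \approx 4.255 \cdot 10^{5}$)
$K = 145924$ ($K = 382^{2} = 145924$)
$\left(K + 1643180\right) + n = \left(145924 + 1643180\right) + \frac{850991}{2} = 1789104 + \frac{850991}{2} = \frac{4429199}{2}$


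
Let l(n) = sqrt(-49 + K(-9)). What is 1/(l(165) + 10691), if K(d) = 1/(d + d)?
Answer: 192438/2057355541 - 3*I*sqrt(1766)/2057355541 ≈ 9.3537e-5 - 6.1278e-8*I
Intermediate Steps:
K(d) = 1/(2*d)
l(n) = I*sqrt(1766)/6 (l(n) = sqrt(-49 + (1/2)/(-9)) = sqrt(-49 + (1/2)*(-1/9)) = sqrt(-49 - 1/18) = sqrt(-883/18) = I*sqrt(1766)/6)
1/(l(165) + 10691) = 1/(I*sqrt(1766)/6 + 10691) = 1/(10691 + I*sqrt(1766)/6)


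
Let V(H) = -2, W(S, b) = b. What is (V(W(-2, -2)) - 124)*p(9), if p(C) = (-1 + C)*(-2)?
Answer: 2016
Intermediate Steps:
p(C) = 2 - 2*C
(V(W(-2, -2)) - 124)*p(9) = (-2 - 124)*(2 - 2*9) = -126*(2 - 18) = -126*(-16) = 2016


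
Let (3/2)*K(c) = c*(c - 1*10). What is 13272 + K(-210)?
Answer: 44072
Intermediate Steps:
K(c) = 2*c*(-10 + c)/3 (K(c) = 2*(c*(c - 1*10))/3 = 2*(c*(c - 10))/3 = 2*(c*(-10 + c))/3 = 2*c*(-10 + c)/3)
13272 + K(-210) = 13272 + (⅔)*(-210)*(-10 - 210) = 13272 + (⅔)*(-210)*(-220) = 13272 + 30800 = 44072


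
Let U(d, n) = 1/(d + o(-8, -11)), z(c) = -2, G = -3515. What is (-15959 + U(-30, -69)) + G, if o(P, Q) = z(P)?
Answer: -623169/32 ≈ -19474.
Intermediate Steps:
o(P, Q) = -2
U(d, n) = 1/(-2 + d) (U(d, n) = 1/(d - 2) = 1/(-2 + d))
(-15959 + U(-30, -69)) + G = (-15959 + 1/(-2 - 30)) - 3515 = (-15959 + 1/(-32)) - 3515 = (-15959 - 1/32) - 3515 = -510689/32 - 3515 = -623169/32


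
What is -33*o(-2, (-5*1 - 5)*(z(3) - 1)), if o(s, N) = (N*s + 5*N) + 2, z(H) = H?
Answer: 1914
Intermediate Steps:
o(s, N) = 2 + 5*N + N*s (o(s, N) = (5*N + N*s) + 2 = 2 + 5*N + N*s)
-33*o(-2, (-5*1 - 5)*(z(3) - 1)) = -33*(2 + 5*((-5*1 - 5)*(3 - 1)) + ((-5*1 - 5)*(3 - 1))*(-2)) = -33*(2 + 5*((-5 - 5)*2) + ((-5 - 5)*2)*(-2)) = -33*(2 + 5*(-10*2) - 10*2*(-2)) = -33*(2 + 5*(-20) - 20*(-2)) = -33*(2 - 100 + 40) = -33*(-58) = 1914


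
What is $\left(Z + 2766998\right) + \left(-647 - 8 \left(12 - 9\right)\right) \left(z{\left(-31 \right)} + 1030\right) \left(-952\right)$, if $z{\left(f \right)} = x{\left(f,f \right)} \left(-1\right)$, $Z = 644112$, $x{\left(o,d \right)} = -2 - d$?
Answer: $642841902$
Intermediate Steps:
$z{\left(f \right)} = 2 + f$ ($z{\left(f \right)} = \left(-2 - f\right) \left(-1\right) = 2 + f$)
$\left(Z + 2766998\right) + \left(-647 - 8 \left(12 - 9\right)\right) \left(z{\left(-31 \right)} + 1030\right) \left(-952\right) = \left(644112 + 2766998\right) + \left(-647 - 8 \left(12 - 9\right)\right) \left(\left(2 - 31\right) + 1030\right) \left(-952\right) = 3411110 + \left(-647 - 24\right) \left(-29 + 1030\right) \left(-952\right) = 3411110 + \left(-647 - 24\right) 1001 \left(-952\right) = 3411110 + \left(-671\right) 1001 \left(-952\right) = 3411110 - -639430792 = 3411110 + 639430792 = 642841902$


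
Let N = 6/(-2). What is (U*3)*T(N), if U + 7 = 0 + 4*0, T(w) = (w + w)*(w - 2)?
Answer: -630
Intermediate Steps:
N = -3 (N = 6*(-½) = -3)
T(w) = 2*w*(-2 + w) (T(w) = (2*w)*(-2 + w) = 2*w*(-2 + w))
U = -7 (U = -7 + (0 + 4*0) = -7 + (0 + 0) = -7 + 0 = -7)
(U*3)*T(N) = (-7*3)*(2*(-3)*(-2 - 3)) = -42*(-3)*(-5) = -21*30 = -630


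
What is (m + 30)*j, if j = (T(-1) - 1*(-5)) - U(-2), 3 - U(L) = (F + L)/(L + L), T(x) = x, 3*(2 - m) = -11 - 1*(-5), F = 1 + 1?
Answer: 34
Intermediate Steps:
F = 2
m = 4 (m = 2 - (-11 - 1*(-5))/3 = 2 - (-11 + 5)/3 = 2 - 1/3*(-6) = 2 + 2 = 4)
U(L) = 3 - (2 + L)/(2*L) (U(L) = 3 - (2 + L)/(L + L) = 3 - (2 + L)/(2*L))
j = 1 (j = (-1 - 1*(-5)) - (5/2 - 1/(-2)) = (-1 + 5) - (5/2 - 1*(-1/2)) = 4 - (5/2 + 1/2) = 4 - 1*3 = 4 - 3 = 1)
(m + 30)*j = (4 + 30)*1 = 34*1 = 34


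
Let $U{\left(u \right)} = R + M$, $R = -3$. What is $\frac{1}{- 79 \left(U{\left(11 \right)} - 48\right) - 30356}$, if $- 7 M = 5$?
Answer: $- \frac{7}{183894} \approx -3.8065 \cdot 10^{-5}$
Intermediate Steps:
$M = - \frac{5}{7}$ ($M = \left(- \frac{1}{7}\right) 5 = - \frac{5}{7} \approx -0.71429$)
$U{\left(u \right)} = - \frac{26}{7}$ ($U{\left(u \right)} = -3 - \frac{5}{7} = - \frac{26}{7}$)
$\frac{1}{- 79 \left(U{\left(11 \right)} - 48\right) - 30356} = \frac{1}{- 79 \left(- \frac{26}{7} - 48\right) - 30356} = \frac{1}{\left(-79\right) \left(- \frac{362}{7}\right) - 30356} = \frac{1}{\frac{28598}{7} - 30356} = \frac{1}{- \frac{183894}{7}} = - \frac{7}{183894}$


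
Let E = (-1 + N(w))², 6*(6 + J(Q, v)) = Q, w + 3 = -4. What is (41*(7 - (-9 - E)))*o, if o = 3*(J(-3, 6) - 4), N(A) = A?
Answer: -103320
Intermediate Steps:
w = -7 (w = -3 - 4 = -7)
J(Q, v) = -6 + Q/6
E = 64 (E = (-1 - 7)² = (-8)² = 64)
o = -63/2 (o = 3*((-6 + (⅙)*(-3)) - 4) = 3*((-6 - ½) - 4) = 3*(-13/2 - 4) = 3*(-21/2) = -63/2 ≈ -31.500)
(41*(7 - (-9 - E)))*o = (41*(7 - (-9 - 1*64)))*(-63/2) = (41*(7 - (-9 - 64)))*(-63/2) = (41*(7 - 1*(-73)))*(-63/2) = (41*(7 + 73))*(-63/2) = (41*80)*(-63/2) = 3280*(-63/2) = -103320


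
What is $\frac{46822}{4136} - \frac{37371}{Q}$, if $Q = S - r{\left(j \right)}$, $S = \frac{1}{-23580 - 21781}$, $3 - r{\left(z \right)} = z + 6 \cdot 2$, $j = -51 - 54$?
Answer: $\frac{3607591380335}{9005430676} \approx 400.6$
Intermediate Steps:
$j = -105$ ($j = -51 - 54 = -105$)
$r{\left(z \right)} = -9 - z$ ($r{\left(z \right)} = 3 - \left(z + 6 \cdot 2\right) = 3 - \left(z + 12\right) = 3 - \left(12 + z\right) = -9 - z$)
$S = - \frac{1}{45361}$ ($S = \frac{1}{-45361} = - \frac{1}{45361} \approx -2.2045 \cdot 10^{-5}$)
$Q = - \frac{4354657}{45361}$ ($Q = - \frac{1}{45361} - \left(-9 - -105\right) = - \frac{1}{45361} - \left(-9 + 105\right) = - \frac{1}{45361} - 96 = - \frac{4354657}{45361} \approx -96.0$)
$\frac{46822}{4136} - \frac{37371}{Q} = \frac{46822}{4136} - \frac{37371}{- \frac{4354657}{45361}} = 46822 \cdot \frac{1}{4136} - - \frac{1695185931}{4354657} = \frac{23411}{2068} + \frac{1695185931}{4354657} = \frac{3607591380335}{9005430676}$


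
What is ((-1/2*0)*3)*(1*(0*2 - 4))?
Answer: 0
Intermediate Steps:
((-1/2*0)*3)*(1*(0*2 - 4)) = ((-1*1/2*0)*3)*(1*(0 - 4)) = (-1/2*0*3)*(1*(-4)) = (0*3)*(-4) = 0*(-4) = 0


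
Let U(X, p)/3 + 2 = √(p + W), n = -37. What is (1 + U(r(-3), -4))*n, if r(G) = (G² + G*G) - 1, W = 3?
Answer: 185 - 111*I ≈ 185.0 - 111.0*I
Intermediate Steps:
r(G) = -1 + 2*G² (r(G) = (G² + G²) - 1 = 2*G² - 1 = -1 + 2*G²)
U(X, p) = -6 + 3*√(3 + p) (U(X, p) = -6 + 3*√(p + 3) = -6 + 3*√(3 + p))
(1 + U(r(-3), -4))*n = (1 + (-6 + 3*√(3 - 4)))*(-37) = (1 + (-6 + 3*√(-1)))*(-37) = (1 + (-6 + 3*I))*(-37) = (-5 + 3*I)*(-37) = 185 - 111*I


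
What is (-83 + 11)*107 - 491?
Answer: -8195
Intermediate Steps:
(-83 + 11)*107 - 491 = -72*107 - 491 = -7704 - 491 = -8195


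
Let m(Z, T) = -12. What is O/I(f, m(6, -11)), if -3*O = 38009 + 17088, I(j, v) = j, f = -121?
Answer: 55097/363 ≈ 151.78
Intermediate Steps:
O = -55097/3 (O = -(38009 + 17088)/3 = -1/3*55097 = -55097/3 ≈ -18366.)
O/I(f, m(6, -11)) = -55097/3/(-121) = -55097/3*(-1/121) = 55097/363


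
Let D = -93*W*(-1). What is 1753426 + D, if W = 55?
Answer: 1758541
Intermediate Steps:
D = 5115 (D = -93*55*(-1) = -5115*(-1) = 5115)
1753426 + D = 1753426 + 5115 = 1758541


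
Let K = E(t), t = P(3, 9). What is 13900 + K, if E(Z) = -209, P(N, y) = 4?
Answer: 13691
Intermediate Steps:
t = 4
K = -209
13900 + K = 13900 - 209 = 13691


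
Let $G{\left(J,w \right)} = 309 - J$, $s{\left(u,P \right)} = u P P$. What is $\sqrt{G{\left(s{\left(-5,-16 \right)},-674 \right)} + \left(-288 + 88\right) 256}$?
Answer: $i \sqrt{49611} \approx 222.74 i$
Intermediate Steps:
$s{\left(u,P \right)} = u P^{2}$ ($s{\left(u,P \right)} = P u P = u P^{2}$)
$\sqrt{G{\left(s{\left(-5,-16 \right)},-674 \right)} + \left(-288 + 88\right) 256} = \sqrt{\left(309 - - 5 \left(-16\right)^{2}\right) + \left(-288 + 88\right) 256} = \sqrt{\left(309 - \left(-5\right) 256\right) - 51200} = \sqrt{\left(309 - -1280\right) - 51200} = \sqrt{\left(309 + 1280\right) - 51200} = \sqrt{1589 - 51200} = \sqrt{-49611} = i \sqrt{49611}$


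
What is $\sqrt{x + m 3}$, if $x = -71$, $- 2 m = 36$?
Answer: $5 i \sqrt{5} \approx 11.18 i$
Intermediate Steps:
$m = -18$ ($m = \left(- \frac{1}{2}\right) 36 = -18$)
$\sqrt{x + m 3} = \sqrt{-71 - 54} = \sqrt{-125} = 5 i \sqrt{5}$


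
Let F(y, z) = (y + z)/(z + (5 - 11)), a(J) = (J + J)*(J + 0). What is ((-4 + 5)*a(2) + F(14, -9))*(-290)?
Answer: -6670/3 ≈ -2223.3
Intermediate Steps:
a(J) = 2*J**2 (a(J) = (2*J)*J = 2*J**2)
F(y, z) = (y + z)/(-6 + z) (F(y, z) = (y + z)/(z - 6) = (y + z)/(-6 + z))
((-4 + 5)*a(2) + F(14, -9))*(-290) = ((-4 + 5)*(2*2**2) + (14 - 9)/(-6 - 9))*(-290) = (1*(2*4) + 5/(-15))*(-290) = (1*8 - 1/15*5)*(-290) = (8 - 1/3)*(-290) = (23/3)*(-290) = -6670/3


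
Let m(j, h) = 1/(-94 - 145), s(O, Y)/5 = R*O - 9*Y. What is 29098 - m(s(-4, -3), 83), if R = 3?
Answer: 6954423/239 ≈ 29098.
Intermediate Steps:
s(O, Y) = -45*Y + 15*O (s(O, Y) = 5*(3*O - 9*Y) = 5*(-9*Y + 3*O) = -45*Y + 15*O)
m(j, h) = -1/239 (m(j, h) = 1/(-239) = -1/239)
29098 - m(s(-4, -3), 83) = 29098 - 1*(-1/239) = 29098 + 1/239 = 6954423/239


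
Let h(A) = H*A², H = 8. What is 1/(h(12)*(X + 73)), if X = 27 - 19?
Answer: 1/93312 ≈ 1.0717e-5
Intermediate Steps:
X = 8
h(A) = 8*A²
1/(h(12)*(X + 73)) = 1/((8*12²)*(8 + 73)) = 1/((8*144)*81) = 1/(1152*81) = 1/93312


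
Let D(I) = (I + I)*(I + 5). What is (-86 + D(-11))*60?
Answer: 2760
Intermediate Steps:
D(I) = 2*I*(5 + I) (D(I) = (2*I)*(5 + I) = 2*I*(5 + I))
(-86 + D(-11))*60 = (-86 + 2*(-11)*(5 - 11))*60 = (-86 + 2*(-11)*(-6))*60 = (-86 + 132)*60 = 46*60 = 2760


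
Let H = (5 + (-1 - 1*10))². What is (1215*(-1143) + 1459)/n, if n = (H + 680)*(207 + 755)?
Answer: -693643/344396 ≈ -2.0141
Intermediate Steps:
H = 36 (H = (5 + (-1 - 10))² = (5 - 11)² = (-6)² = 36)
n = 688792 (n = (36 + 680)*(207 + 755) = 716*962 = 688792)
(1215*(-1143) + 1459)/n = (1215*(-1143) + 1459)/688792 = (-1388745 + 1459)*(1/688792) = -1387286*1/688792 = -693643/344396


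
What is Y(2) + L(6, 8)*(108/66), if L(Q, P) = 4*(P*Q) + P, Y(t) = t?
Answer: 3622/11 ≈ 329.27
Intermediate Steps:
L(Q, P) = P + 4*P*Q (L(Q, P) = 4*P*Q + P = P + 4*P*Q)
Y(2) + L(6, 8)*(108/66) = 2 + (8*(1 + 4*6))*(108/66) = 2 + (8*(1 + 24))*(108*(1/66)) = 2 + (8*25)*(18/11) = 2 + 200*(18/11) = 2 + 3600/11 = 3622/11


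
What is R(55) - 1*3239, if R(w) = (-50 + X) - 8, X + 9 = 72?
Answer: -3234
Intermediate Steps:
X = 63 (X = -9 + 72 = 63)
R(w) = 5 (R(w) = (-50 + 63) - 8 = 13 - 8 = 5)
R(55) - 1*3239 = 5 - 1*3239 = 5 - 3239 = -3234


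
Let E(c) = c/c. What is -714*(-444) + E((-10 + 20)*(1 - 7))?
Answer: 317017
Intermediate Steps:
E(c) = 1
-714*(-444) + E((-10 + 20)*(1 - 7)) = -714*(-444) + 1 = 317016 + 1 = 317017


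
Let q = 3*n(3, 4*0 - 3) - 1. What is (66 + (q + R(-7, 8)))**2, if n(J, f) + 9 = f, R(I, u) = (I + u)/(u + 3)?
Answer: 102400/121 ≈ 846.28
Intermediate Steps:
R(I, u) = (I + u)/(3 + u)
n(J, f) = -9 + f
q = -37 (q = 3*(-9 + (4*0 - 3)) - 1 = 3*(-9 + (0 - 3)) - 1 = 3*(-9 - 3) - 1 = 3*(-12) - 1 = -36 - 1 = -37)
(66 + (q + R(-7, 8)))**2 = (66 + (-37 + (-7 + 8)/(3 + 8)))**2 = (66 + (-37 + 1/11))**2 = (66 - 406/11)**2 = (320/11)**2 = 102400/121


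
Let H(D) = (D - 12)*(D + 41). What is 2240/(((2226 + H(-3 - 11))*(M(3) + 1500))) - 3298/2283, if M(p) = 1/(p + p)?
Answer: -3767475886/2609758941 ≈ -1.4436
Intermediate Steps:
H(D) = (-12 + D)*(41 + D)
M(p) = 1/(2*p)
2240/(((2226 + H(-3 - 11))*(M(3) + 1500))) - 3298/2283 = 2240/(((2226 + (-492 + (-3 - 11)² + 29*(-3 - 11)))*((½)/3 + 1500))) - 3298/2283 = 2240/(((2226 + (-492 + (-14)² + 29*(-14)))*((½)*(⅓) + 1500))) - 3298*1/2283 = 2240/(((2226 + (-492 + 196 - 406))*(⅙ + 1500))) - 3298/2283 = 2240/(((2226 - 702)*(9001/6))) - 3298/2283 = 2240/((1524*(9001/6))) - 3298/2283 = 2240/2286254 - 3298/2283 = 2240*(1/2286254) - 3298/2283 = 1120/1143127 - 3298/2283 = -3767475886/2609758941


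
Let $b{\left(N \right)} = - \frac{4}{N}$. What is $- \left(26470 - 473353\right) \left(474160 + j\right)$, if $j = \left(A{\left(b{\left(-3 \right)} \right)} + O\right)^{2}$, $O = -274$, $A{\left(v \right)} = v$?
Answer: $\frac{735355510004}{3} \approx 2.4512 \cdot 10^{11}$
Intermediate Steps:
$j = \frac{669124}{9}$ ($j = \left(- \frac{4}{-3} - 274\right)^{2} = \left(\left(-4\right) \left(- \frac{1}{3}\right) - 274\right)^{2} = \left(\frac{4}{3} - 274\right)^{2} = \left(- \frac{818}{3}\right)^{2} = \frac{669124}{9} \approx 74347.0$)
$- \left(26470 - 473353\right) \left(474160 + j\right) = - \left(26470 - 473353\right) \left(474160 + \frac{669124}{9}\right) = - \frac{\left(-446883\right) 4936564}{9} = \left(-1\right) \left(- \frac{735355510004}{3}\right) = \frac{735355510004}{3}$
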